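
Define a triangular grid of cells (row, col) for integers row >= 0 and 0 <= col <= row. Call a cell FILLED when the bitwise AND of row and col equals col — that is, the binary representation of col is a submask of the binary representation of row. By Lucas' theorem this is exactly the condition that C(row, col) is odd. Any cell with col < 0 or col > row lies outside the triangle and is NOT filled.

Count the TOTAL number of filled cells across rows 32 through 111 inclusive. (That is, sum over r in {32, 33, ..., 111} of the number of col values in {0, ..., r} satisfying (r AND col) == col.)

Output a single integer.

r32=100000 pc1: +2 =2
r33=100001 pc2: +4 =6
r34=100010 pc2: +4 =10
r35=100011 pc3: +8 =18
r36=100100 pc2: +4 =22
r37=100101 pc3: +8 =30
r38=100110 pc3: +8 =38
r39=100111 pc4: +16 =54
r40=101000 pc2: +4 =58
r41=101001 pc3: +8 =66
r42=101010 pc3: +8 =74
r43=101011 pc4: +16 =90
r44=101100 pc3: +8 =98
r45=101101 pc4: +16 =114
r46=101110 pc4: +16 =130
r47=101111 pc5: +32 =162
r48=110000 pc2: +4 =166
r49=110001 pc3: +8 =174
r50=110010 pc3: +8 =182
r51=110011 pc4: +16 =198
r52=110100 pc3: +8 =206
r53=110101 pc4: +16 =222
r54=110110 pc4: +16 =238
r55=110111 pc5: +32 =270
r56=111000 pc3: +8 =278
r57=111001 pc4: +16 =294
r58=111010 pc4: +16 =310
r59=111011 pc5: +32 =342
r60=111100 pc4: +16 =358
r61=111101 pc5: +32 =390
r62=111110 pc5: +32 =422
r63=111111 pc6: +64 =486
r64=1000000 pc1: +2 =488
r65=1000001 pc2: +4 =492
r66=1000010 pc2: +4 =496
r67=1000011 pc3: +8 =504
r68=1000100 pc2: +4 =508
r69=1000101 pc3: +8 =516
r70=1000110 pc3: +8 =524
r71=1000111 pc4: +16 =540
r72=1001000 pc2: +4 =544
r73=1001001 pc3: +8 =552
r74=1001010 pc3: +8 =560
r75=1001011 pc4: +16 =576
r76=1001100 pc3: +8 =584
r77=1001101 pc4: +16 =600
r78=1001110 pc4: +16 =616
r79=1001111 pc5: +32 =648
r80=1010000 pc2: +4 =652
r81=1010001 pc3: +8 =660
r82=1010010 pc3: +8 =668
r83=1010011 pc4: +16 =684
r84=1010100 pc3: +8 =692
r85=1010101 pc4: +16 =708
r86=1010110 pc4: +16 =724
r87=1010111 pc5: +32 =756
r88=1011000 pc3: +8 =764
r89=1011001 pc4: +16 =780
r90=1011010 pc4: +16 =796
r91=1011011 pc5: +32 =828
r92=1011100 pc4: +16 =844
r93=1011101 pc5: +32 =876
r94=1011110 pc5: +32 =908
r95=1011111 pc6: +64 =972
r96=1100000 pc2: +4 =976
r97=1100001 pc3: +8 =984
r98=1100010 pc3: +8 =992
r99=1100011 pc4: +16 =1008
r100=1100100 pc3: +8 =1016
r101=1100101 pc4: +16 =1032
r102=1100110 pc4: +16 =1048
r103=1100111 pc5: +32 =1080
r104=1101000 pc3: +8 =1088
r105=1101001 pc4: +16 =1104
r106=1101010 pc4: +16 =1120
r107=1101011 pc5: +32 =1152
r108=1101100 pc4: +16 =1168
r109=1101101 pc5: +32 =1200
r110=1101110 pc5: +32 =1232
r111=1101111 pc6: +64 =1296

Answer: 1296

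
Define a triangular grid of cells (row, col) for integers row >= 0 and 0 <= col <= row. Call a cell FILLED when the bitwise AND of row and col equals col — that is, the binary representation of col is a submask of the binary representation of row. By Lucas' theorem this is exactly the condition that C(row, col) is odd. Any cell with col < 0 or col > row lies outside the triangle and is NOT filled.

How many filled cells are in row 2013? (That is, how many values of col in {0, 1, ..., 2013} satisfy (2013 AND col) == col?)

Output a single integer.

2013 in binary = 11111011101
popcount(2013) = number of 1-bits in 11111011101 = 9
A col c satisfies (2013 AND c) == c iff every set bit of c is also set in 2013; each of the 9 set bits of 2013 can independently be on or off in c.
count = 2^9 = 512

Answer: 512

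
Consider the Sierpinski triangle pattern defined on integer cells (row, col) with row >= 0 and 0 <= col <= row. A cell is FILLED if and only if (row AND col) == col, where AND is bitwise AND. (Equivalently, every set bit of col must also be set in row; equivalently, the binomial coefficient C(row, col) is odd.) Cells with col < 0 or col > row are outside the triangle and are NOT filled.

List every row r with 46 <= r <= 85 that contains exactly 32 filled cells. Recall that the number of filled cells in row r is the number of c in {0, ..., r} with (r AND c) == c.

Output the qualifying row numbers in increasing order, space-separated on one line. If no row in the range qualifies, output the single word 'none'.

Row r has 2^popcount(r) filled cells, so we need popcount(r) = log2(32) = 5.
Scan r = 46..85 and keep those with exactly 5 one-bits:
r=46=101110 popcount=4 -> skip
r=47=101111 popcount=5 -> KEEP
r=48=110000 popcount=2 -> skip
r=49=110001 popcount=3 -> skip
r=50=110010 popcount=3 -> skip
r=51=110011 popcount=4 -> skip
r=52=110100 popcount=3 -> skip
r=53=110101 popcount=4 -> skip
r=54=110110 popcount=4 -> skip
r=55=110111 popcount=5 -> KEEP
r=56=111000 popcount=3 -> skip
r=57=111001 popcount=4 -> skip
r=58=111010 popcount=4 -> skip
r=59=111011 popcount=5 -> KEEP
r=60=111100 popcount=4 -> skip
r=61=111101 popcount=5 -> KEEP
r=62=111110 popcount=5 -> KEEP
r=63=111111 popcount=6 -> skip
r=64=1000000 popcount=1 -> skip
r=65=1000001 popcount=2 -> skip
r=66=1000010 popcount=2 -> skip
r=67=1000011 popcount=3 -> skip
r=68=1000100 popcount=2 -> skip
r=69=1000101 popcount=3 -> skip
r=70=1000110 popcount=3 -> skip
r=71=1000111 popcount=4 -> skip
r=72=1001000 popcount=2 -> skip
r=73=1001001 popcount=3 -> skip
r=74=1001010 popcount=3 -> skip
r=75=1001011 popcount=4 -> skip
r=76=1001100 popcount=3 -> skip
r=77=1001101 popcount=4 -> skip
r=78=1001110 popcount=4 -> skip
r=79=1001111 popcount=5 -> KEEP
r=80=1010000 popcount=2 -> skip
r=81=1010001 popcount=3 -> skip
r=82=1010010 popcount=3 -> skip
r=83=1010011 popcount=4 -> skip
r=84=1010100 popcount=3 -> skip
r=85=1010101 popcount=4 -> skip
Kept rows: 47 55 59 61 62 79

Answer: 47 55 59 61 62 79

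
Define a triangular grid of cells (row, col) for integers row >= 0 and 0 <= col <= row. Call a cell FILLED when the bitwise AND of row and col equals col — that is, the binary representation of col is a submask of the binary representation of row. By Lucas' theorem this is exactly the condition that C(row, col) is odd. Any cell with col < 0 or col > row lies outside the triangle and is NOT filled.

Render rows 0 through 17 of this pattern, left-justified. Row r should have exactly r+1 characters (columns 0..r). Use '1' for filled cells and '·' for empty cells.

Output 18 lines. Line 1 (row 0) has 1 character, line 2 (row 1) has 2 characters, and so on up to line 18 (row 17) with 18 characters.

Answer: 1
11
1·1
1111
1···1
11··11
1·1·1·1
11111111
1·······1
11······11
1·1·····1·1
1111····1111
1···1···1···1
11··11··11··11
1·1·1·1·1·1·1·1
1111111111111111
1···············1
11··············11

Derivation:
r0=0: 1
r1=1: 11
r2=10: 1·1
r3=11: 1111
r4=100: 1···1
r5=101: 11··11
r6=110: 1·1·1·1
r7=111: 11111111
r8=1000: 1·······1
r9=1001: 11······11
r10=1010: 1·1·····1·1
r11=1011: 1111····1111
r12=1100: 1···1···1···1
r13=1101: 11··11··11··11
r14=1110: 1·1·1·1·1·1·1·1
r15=1111: 1111111111111111
r16=10000: 1···············1
r17=10001: 11··············11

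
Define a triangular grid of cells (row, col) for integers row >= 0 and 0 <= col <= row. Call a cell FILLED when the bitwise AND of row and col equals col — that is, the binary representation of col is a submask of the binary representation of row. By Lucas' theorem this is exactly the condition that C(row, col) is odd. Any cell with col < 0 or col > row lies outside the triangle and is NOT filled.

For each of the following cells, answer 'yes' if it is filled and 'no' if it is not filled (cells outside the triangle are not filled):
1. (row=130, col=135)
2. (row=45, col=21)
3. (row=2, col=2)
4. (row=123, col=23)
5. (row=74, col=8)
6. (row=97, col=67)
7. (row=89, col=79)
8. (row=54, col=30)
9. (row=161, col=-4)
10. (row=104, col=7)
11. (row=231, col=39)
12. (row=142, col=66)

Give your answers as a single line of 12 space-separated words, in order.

Answer: no no yes no yes no no no no no yes no

Derivation:
(130,135): col outside [0, 130] -> not filled
(45,21): row=0b101101, col=0b10101, row AND col = 0b101 = 5; 5 != 21 -> empty
(2,2): row=0b10, col=0b10, row AND col = 0b10 = 2; 2 == 2 -> filled
(123,23): row=0b1111011, col=0b10111, row AND col = 0b10011 = 19; 19 != 23 -> empty
(74,8): row=0b1001010, col=0b1000, row AND col = 0b1000 = 8; 8 == 8 -> filled
(97,67): row=0b1100001, col=0b1000011, row AND col = 0b1000001 = 65; 65 != 67 -> empty
(89,79): row=0b1011001, col=0b1001111, row AND col = 0b1001001 = 73; 73 != 79 -> empty
(54,30): row=0b110110, col=0b11110, row AND col = 0b10110 = 22; 22 != 30 -> empty
(161,-4): col outside [0, 161] -> not filled
(104,7): row=0b1101000, col=0b111, row AND col = 0b0 = 0; 0 != 7 -> empty
(231,39): row=0b11100111, col=0b100111, row AND col = 0b100111 = 39; 39 == 39 -> filled
(142,66): row=0b10001110, col=0b1000010, row AND col = 0b10 = 2; 2 != 66 -> empty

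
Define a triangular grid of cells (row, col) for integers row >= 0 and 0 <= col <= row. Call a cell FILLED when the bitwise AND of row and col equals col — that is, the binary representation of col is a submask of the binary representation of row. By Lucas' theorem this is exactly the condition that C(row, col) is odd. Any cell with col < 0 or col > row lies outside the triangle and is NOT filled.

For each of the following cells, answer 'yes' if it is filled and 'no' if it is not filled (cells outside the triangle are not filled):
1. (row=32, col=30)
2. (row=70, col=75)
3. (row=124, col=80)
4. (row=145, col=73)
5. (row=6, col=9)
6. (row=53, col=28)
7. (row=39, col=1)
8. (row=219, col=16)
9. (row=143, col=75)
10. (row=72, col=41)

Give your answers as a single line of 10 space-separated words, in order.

(32,30): row=0b100000, col=0b11110, row AND col = 0b0 = 0; 0 != 30 -> empty
(70,75): col outside [0, 70] -> not filled
(124,80): row=0b1111100, col=0b1010000, row AND col = 0b1010000 = 80; 80 == 80 -> filled
(145,73): row=0b10010001, col=0b1001001, row AND col = 0b1 = 1; 1 != 73 -> empty
(6,9): col outside [0, 6] -> not filled
(53,28): row=0b110101, col=0b11100, row AND col = 0b10100 = 20; 20 != 28 -> empty
(39,1): row=0b100111, col=0b1, row AND col = 0b1 = 1; 1 == 1 -> filled
(219,16): row=0b11011011, col=0b10000, row AND col = 0b10000 = 16; 16 == 16 -> filled
(143,75): row=0b10001111, col=0b1001011, row AND col = 0b1011 = 11; 11 != 75 -> empty
(72,41): row=0b1001000, col=0b101001, row AND col = 0b1000 = 8; 8 != 41 -> empty

Answer: no no yes no no no yes yes no no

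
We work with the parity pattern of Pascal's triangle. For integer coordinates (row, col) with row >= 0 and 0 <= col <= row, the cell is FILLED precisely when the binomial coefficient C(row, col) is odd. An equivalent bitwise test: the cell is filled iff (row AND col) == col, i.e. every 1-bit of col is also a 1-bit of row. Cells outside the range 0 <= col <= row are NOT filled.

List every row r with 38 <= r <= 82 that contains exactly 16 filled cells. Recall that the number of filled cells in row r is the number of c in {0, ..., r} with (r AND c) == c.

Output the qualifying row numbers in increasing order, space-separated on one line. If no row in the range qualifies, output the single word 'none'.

Row r has 2^popcount(r) filled cells, so we need popcount(r) = log2(16) = 4.
Scan r = 38..82 and keep those with exactly 4 one-bits:
r=38=100110 popcount=3 -> skip
r=39=100111 popcount=4 -> KEEP
r=40=101000 popcount=2 -> skip
r=41=101001 popcount=3 -> skip
r=42=101010 popcount=3 -> skip
r=43=101011 popcount=4 -> KEEP
r=44=101100 popcount=3 -> skip
r=45=101101 popcount=4 -> KEEP
r=46=101110 popcount=4 -> KEEP
r=47=101111 popcount=5 -> skip
r=48=110000 popcount=2 -> skip
r=49=110001 popcount=3 -> skip
r=50=110010 popcount=3 -> skip
r=51=110011 popcount=4 -> KEEP
r=52=110100 popcount=3 -> skip
r=53=110101 popcount=4 -> KEEP
r=54=110110 popcount=4 -> KEEP
r=55=110111 popcount=5 -> skip
r=56=111000 popcount=3 -> skip
r=57=111001 popcount=4 -> KEEP
r=58=111010 popcount=4 -> KEEP
r=59=111011 popcount=5 -> skip
r=60=111100 popcount=4 -> KEEP
r=61=111101 popcount=5 -> skip
r=62=111110 popcount=5 -> skip
r=63=111111 popcount=6 -> skip
r=64=1000000 popcount=1 -> skip
r=65=1000001 popcount=2 -> skip
r=66=1000010 popcount=2 -> skip
r=67=1000011 popcount=3 -> skip
r=68=1000100 popcount=2 -> skip
r=69=1000101 popcount=3 -> skip
r=70=1000110 popcount=3 -> skip
r=71=1000111 popcount=4 -> KEEP
r=72=1001000 popcount=2 -> skip
r=73=1001001 popcount=3 -> skip
r=74=1001010 popcount=3 -> skip
r=75=1001011 popcount=4 -> KEEP
r=76=1001100 popcount=3 -> skip
r=77=1001101 popcount=4 -> KEEP
r=78=1001110 popcount=4 -> KEEP
r=79=1001111 popcount=5 -> skip
r=80=1010000 popcount=2 -> skip
r=81=1010001 popcount=3 -> skip
r=82=1010010 popcount=3 -> skip
Kept rows: 39 43 45 46 51 53 54 57 58 60 71 75 77 78

Answer: 39 43 45 46 51 53 54 57 58 60 71 75 77 78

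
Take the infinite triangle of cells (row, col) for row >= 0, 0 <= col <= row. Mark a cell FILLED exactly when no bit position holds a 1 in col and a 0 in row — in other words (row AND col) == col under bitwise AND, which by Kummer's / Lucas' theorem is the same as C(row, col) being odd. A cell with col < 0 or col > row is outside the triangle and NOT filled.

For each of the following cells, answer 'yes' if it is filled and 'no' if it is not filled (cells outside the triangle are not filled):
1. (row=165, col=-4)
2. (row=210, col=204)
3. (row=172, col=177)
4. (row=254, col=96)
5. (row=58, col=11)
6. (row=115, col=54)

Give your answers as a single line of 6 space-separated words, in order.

Answer: no no no yes no no

Derivation:
(165,-4): col outside [0, 165] -> not filled
(210,204): row=0b11010010, col=0b11001100, row AND col = 0b11000000 = 192; 192 != 204 -> empty
(172,177): col outside [0, 172] -> not filled
(254,96): row=0b11111110, col=0b1100000, row AND col = 0b1100000 = 96; 96 == 96 -> filled
(58,11): row=0b111010, col=0b1011, row AND col = 0b1010 = 10; 10 != 11 -> empty
(115,54): row=0b1110011, col=0b110110, row AND col = 0b110010 = 50; 50 != 54 -> empty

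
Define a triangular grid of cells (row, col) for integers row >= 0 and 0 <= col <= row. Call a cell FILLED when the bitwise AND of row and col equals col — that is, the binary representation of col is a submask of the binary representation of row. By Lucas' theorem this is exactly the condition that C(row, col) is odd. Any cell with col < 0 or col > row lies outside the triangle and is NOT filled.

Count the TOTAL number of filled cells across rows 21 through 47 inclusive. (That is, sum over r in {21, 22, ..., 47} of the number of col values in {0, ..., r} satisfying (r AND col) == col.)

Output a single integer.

Answer: 302

Derivation:
r21=10101 pc3: +8 =8
r22=10110 pc3: +8 =16
r23=10111 pc4: +16 =32
r24=11000 pc2: +4 =36
r25=11001 pc3: +8 =44
r26=11010 pc3: +8 =52
r27=11011 pc4: +16 =68
r28=11100 pc3: +8 =76
r29=11101 pc4: +16 =92
r30=11110 pc4: +16 =108
r31=11111 pc5: +32 =140
r32=100000 pc1: +2 =142
r33=100001 pc2: +4 =146
r34=100010 pc2: +4 =150
r35=100011 pc3: +8 =158
r36=100100 pc2: +4 =162
r37=100101 pc3: +8 =170
r38=100110 pc3: +8 =178
r39=100111 pc4: +16 =194
r40=101000 pc2: +4 =198
r41=101001 pc3: +8 =206
r42=101010 pc3: +8 =214
r43=101011 pc4: +16 =230
r44=101100 pc3: +8 =238
r45=101101 pc4: +16 =254
r46=101110 pc4: +16 =270
r47=101111 pc5: +32 =302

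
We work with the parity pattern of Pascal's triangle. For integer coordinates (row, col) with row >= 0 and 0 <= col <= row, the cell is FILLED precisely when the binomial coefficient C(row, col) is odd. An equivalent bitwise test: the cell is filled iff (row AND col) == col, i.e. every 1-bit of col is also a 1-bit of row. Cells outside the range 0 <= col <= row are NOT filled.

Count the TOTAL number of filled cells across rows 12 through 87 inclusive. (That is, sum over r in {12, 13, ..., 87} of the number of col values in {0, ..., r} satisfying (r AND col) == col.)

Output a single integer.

Answer: 954

Derivation:
r12=1100 pc2: +4 =4
r13=1101 pc3: +8 =12
r14=1110 pc3: +8 =20
r15=1111 pc4: +16 =36
r16=10000 pc1: +2 =38
r17=10001 pc2: +4 =42
r18=10010 pc2: +4 =46
r19=10011 pc3: +8 =54
r20=10100 pc2: +4 =58
r21=10101 pc3: +8 =66
r22=10110 pc3: +8 =74
r23=10111 pc4: +16 =90
r24=11000 pc2: +4 =94
r25=11001 pc3: +8 =102
r26=11010 pc3: +8 =110
r27=11011 pc4: +16 =126
r28=11100 pc3: +8 =134
r29=11101 pc4: +16 =150
r30=11110 pc4: +16 =166
r31=11111 pc5: +32 =198
r32=100000 pc1: +2 =200
r33=100001 pc2: +4 =204
r34=100010 pc2: +4 =208
r35=100011 pc3: +8 =216
r36=100100 pc2: +4 =220
r37=100101 pc3: +8 =228
r38=100110 pc3: +8 =236
r39=100111 pc4: +16 =252
r40=101000 pc2: +4 =256
r41=101001 pc3: +8 =264
r42=101010 pc3: +8 =272
r43=101011 pc4: +16 =288
r44=101100 pc3: +8 =296
r45=101101 pc4: +16 =312
r46=101110 pc4: +16 =328
r47=101111 pc5: +32 =360
r48=110000 pc2: +4 =364
r49=110001 pc3: +8 =372
r50=110010 pc3: +8 =380
r51=110011 pc4: +16 =396
r52=110100 pc3: +8 =404
r53=110101 pc4: +16 =420
r54=110110 pc4: +16 =436
r55=110111 pc5: +32 =468
r56=111000 pc3: +8 =476
r57=111001 pc4: +16 =492
r58=111010 pc4: +16 =508
r59=111011 pc5: +32 =540
r60=111100 pc4: +16 =556
r61=111101 pc5: +32 =588
r62=111110 pc5: +32 =620
r63=111111 pc6: +64 =684
r64=1000000 pc1: +2 =686
r65=1000001 pc2: +4 =690
r66=1000010 pc2: +4 =694
r67=1000011 pc3: +8 =702
r68=1000100 pc2: +4 =706
r69=1000101 pc3: +8 =714
r70=1000110 pc3: +8 =722
r71=1000111 pc4: +16 =738
r72=1001000 pc2: +4 =742
r73=1001001 pc3: +8 =750
r74=1001010 pc3: +8 =758
r75=1001011 pc4: +16 =774
r76=1001100 pc3: +8 =782
r77=1001101 pc4: +16 =798
r78=1001110 pc4: +16 =814
r79=1001111 pc5: +32 =846
r80=1010000 pc2: +4 =850
r81=1010001 pc3: +8 =858
r82=1010010 pc3: +8 =866
r83=1010011 pc4: +16 =882
r84=1010100 pc3: +8 =890
r85=1010101 pc4: +16 =906
r86=1010110 pc4: +16 =922
r87=1010111 pc5: +32 =954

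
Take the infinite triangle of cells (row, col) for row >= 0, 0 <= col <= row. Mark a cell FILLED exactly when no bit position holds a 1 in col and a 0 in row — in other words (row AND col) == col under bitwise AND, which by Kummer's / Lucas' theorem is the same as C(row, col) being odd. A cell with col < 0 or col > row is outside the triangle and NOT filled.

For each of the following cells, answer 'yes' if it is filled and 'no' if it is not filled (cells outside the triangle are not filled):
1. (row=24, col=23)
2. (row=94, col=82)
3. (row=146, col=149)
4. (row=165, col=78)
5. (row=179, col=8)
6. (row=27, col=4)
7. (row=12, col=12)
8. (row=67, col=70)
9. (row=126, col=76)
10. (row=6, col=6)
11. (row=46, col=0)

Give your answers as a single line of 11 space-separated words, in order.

Answer: no yes no no no no yes no yes yes yes

Derivation:
(24,23): row=0b11000, col=0b10111, row AND col = 0b10000 = 16; 16 != 23 -> empty
(94,82): row=0b1011110, col=0b1010010, row AND col = 0b1010010 = 82; 82 == 82 -> filled
(146,149): col outside [0, 146] -> not filled
(165,78): row=0b10100101, col=0b1001110, row AND col = 0b100 = 4; 4 != 78 -> empty
(179,8): row=0b10110011, col=0b1000, row AND col = 0b0 = 0; 0 != 8 -> empty
(27,4): row=0b11011, col=0b100, row AND col = 0b0 = 0; 0 != 4 -> empty
(12,12): row=0b1100, col=0b1100, row AND col = 0b1100 = 12; 12 == 12 -> filled
(67,70): col outside [0, 67] -> not filled
(126,76): row=0b1111110, col=0b1001100, row AND col = 0b1001100 = 76; 76 == 76 -> filled
(6,6): row=0b110, col=0b110, row AND col = 0b110 = 6; 6 == 6 -> filled
(46,0): row=0b101110, col=0b0, row AND col = 0b0 = 0; 0 == 0 -> filled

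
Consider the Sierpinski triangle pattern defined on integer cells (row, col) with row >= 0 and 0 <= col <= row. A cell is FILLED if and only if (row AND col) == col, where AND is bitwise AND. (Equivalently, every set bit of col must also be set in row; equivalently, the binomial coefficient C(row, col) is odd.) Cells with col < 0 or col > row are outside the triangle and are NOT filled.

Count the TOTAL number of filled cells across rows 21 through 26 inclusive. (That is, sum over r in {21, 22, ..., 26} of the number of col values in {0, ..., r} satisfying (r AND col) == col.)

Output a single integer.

r21=10101 pc3: +8 =8
r22=10110 pc3: +8 =16
r23=10111 pc4: +16 =32
r24=11000 pc2: +4 =36
r25=11001 pc3: +8 =44
r26=11010 pc3: +8 =52

Answer: 52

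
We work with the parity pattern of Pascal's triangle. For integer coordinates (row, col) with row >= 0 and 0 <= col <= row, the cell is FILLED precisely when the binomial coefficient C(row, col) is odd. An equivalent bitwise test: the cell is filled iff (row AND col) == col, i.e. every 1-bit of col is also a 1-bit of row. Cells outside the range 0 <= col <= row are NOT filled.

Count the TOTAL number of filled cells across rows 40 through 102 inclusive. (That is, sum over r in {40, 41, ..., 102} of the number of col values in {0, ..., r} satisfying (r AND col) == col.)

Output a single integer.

Answer: 994

Derivation:
r40=101000 pc2: +4 =4
r41=101001 pc3: +8 =12
r42=101010 pc3: +8 =20
r43=101011 pc4: +16 =36
r44=101100 pc3: +8 =44
r45=101101 pc4: +16 =60
r46=101110 pc4: +16 =76
r47=101111 pc5: +32 =108
r48=110000 pc2: +4 =112
r49=110001 pc3: +8 =120
r50=110010 pc3: +8 =128
r51=110011 pc4: +16 =144
r52=110100 pc3: +8 =152
r53=110101 pc4: +16 =168
r54=110110 pc4: +16 =184
r55=110111 pc5: +32 =216
r56=111000 pc3: +8 =224
r57=111001 pc4: +16 =240
r58=111010 pc4: +16 =256
r59=111011 pc5: +32 =288
r60=111100 pc4: +16 =304
r61=111101 pc5: +32 =336
r62=111110 pc5: +32 =368
r63=111111 pc6: +64 =432
r64=1000000 pc1: +2 =434
r65=1000001 pc2: +4 =438
r66=1000010 pc2: +4 =442
r67=1000011 pc3: +8 =450
r68=1000100 pc2: +4 =454
r69=1000101 pc3: +8 =462
r70=1000110 pc3: +8 =470
r71=1000111 pc4: +16 =486
r72=1001000 pc2: +4 =490
r73=1001001 pc3: +8 =498
r74=1001010 pc3: +8 =506
r75=1001011 pc4: +16 =522
r76=1001100 pc3: +8 =530
r77=1001101 pc4: +16 =546
r78=1001110 pc4: +16 =562
r79=1001111 pc5: +32 =594
r80=1010000 pc2: +4 =598
r81=1010001 pc3: +8 =606
r82=1010010 pc3: +8 =614
r83=1010011 pc4: +16 =630
r84=1010100 pc3: +8 =638
r85=1010101 pc4: +16 =654
r86=1010110 pc4: +16 =670
r87=1010111 pc5: +32 =702
r88=1011000 pc3: +8 =710
r89=1011001 pc4: +16 =726
r90=1011010 pc4: +16 =742
r91=1011011 pc5: +32 =774
r92=1011100 pc4: +16 =790
r93=1011101 pc5: +32 =822
r94=1011110 pc5: +32 =854
r95=1011111 pc6: +64 =918
r96=1100000 pc2: +4 =922
r97=1100001 pc3: +8 =930
r98=1100010 pc3: +8 =938
r99=1100011 pc4: +16 =954
r100=1100100 pc3: +8 =962
r101=1100101 pc4: +16 =978
r102=1100110 pc4: +16 =994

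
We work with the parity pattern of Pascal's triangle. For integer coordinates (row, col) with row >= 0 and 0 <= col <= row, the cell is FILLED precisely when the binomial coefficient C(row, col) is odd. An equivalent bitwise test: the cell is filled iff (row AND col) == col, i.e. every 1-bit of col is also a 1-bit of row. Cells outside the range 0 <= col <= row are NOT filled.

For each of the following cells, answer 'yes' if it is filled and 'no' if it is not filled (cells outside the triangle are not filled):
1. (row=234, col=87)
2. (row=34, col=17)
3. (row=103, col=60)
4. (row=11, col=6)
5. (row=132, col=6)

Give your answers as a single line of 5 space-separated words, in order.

(234,87): row=0b11101010, col=0b1010111, row AND col = 0b1000010 = 66; 66 != 87 -> empty
(34,17): row=0b100010, col=0b10001, row AND col = 0b0 = 0; 0 != 17 -> empty
(103,60): row=0b1100111, col=0b111100, row AND col = 0b100100 = 36; 36 != 60 -> empty
(11,6): row=0b1011, col=0b110, row AND col = 0b10 = 2; 2 != 6 -> empty
(132,6): row=0b10000100, col=0b110, row AND col = 0b100 = 4; 4 != 6 -> empty

Answer: no no no no no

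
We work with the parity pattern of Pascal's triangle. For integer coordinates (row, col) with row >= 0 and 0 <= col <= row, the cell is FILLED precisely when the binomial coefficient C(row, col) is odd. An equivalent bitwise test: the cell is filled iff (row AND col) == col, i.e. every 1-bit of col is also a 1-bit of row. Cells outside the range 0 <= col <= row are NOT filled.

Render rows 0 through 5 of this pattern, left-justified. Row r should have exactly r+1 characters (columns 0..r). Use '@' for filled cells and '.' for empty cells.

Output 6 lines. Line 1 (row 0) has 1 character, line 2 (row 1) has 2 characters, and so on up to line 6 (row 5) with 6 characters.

Answer: @
@@
@.@
@@@@
@...@
@@..@@

Derivation:
r0=0: @
r1=1: @@
r2=10: @.@
r3=11: @@@@
r4=100: @...@
r5=101: @@..@@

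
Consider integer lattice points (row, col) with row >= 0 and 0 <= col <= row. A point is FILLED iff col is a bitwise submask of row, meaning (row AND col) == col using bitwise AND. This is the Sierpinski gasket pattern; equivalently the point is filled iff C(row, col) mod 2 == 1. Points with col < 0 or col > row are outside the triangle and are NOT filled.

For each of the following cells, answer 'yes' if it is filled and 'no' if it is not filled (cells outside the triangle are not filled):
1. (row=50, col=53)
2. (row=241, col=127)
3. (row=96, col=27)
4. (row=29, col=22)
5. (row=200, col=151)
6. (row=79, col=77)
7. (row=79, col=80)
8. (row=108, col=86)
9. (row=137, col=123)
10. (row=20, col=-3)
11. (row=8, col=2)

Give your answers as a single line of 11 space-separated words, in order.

(50,53): col outside [0, 50] -> not filled
(241,127): row=0b11110001, col=0b1111111, row AND col = 0b1110001 = 113; 113 != 127 -> empty
(96,27): row=0b1100000, col=0b11011, row AND col = 0b0 = 0; 0 != 27 -> empty
(29,22): row=0b11101, col=0b10110, row AND col = 0b10100 = 20; 20 != 22 -> empty
(200,151): row=0b11001000, col=0b10010111, row AND col = 0b10000000 = 128; 128 != 151 -> empty
(79,77): row=0b1001111, col=0b1001101, row AND col = 0b1001101 = 77; 77 == 77 -> filled
(79,80): col outside [0, 79] -> not filled
(108,86): row=0b1101100, col=0b1010110, row AND col = 0b1000100 = 68; 68 != 86 -> empty
(137,123): row=0b10001001, col=0b1111011, row AND col = 0b1001 = 9; 9 != 123 -> empty
(20,-3): col outside [0, 20] -> not filled
(8,2): row=0b1000, col=0b10, row AND col = 0b0 = 0; 0 != 2 -> empty

Answer: no no no no no yes no no no no no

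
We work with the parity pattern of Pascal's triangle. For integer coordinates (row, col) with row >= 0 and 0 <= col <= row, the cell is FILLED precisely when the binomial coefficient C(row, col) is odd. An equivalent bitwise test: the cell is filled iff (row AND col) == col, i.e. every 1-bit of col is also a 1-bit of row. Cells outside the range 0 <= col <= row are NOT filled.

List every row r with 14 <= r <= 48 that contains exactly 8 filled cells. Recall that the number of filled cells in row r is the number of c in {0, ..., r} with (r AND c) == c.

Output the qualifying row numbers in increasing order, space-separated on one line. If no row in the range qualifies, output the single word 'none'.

Answer: 14 19 21 22 25 26 28 35 37 38 41 42 44

Derivation:
Row r has 2^popcount(r) filled cells, so we need popcount(r) = log2(8) = 3.
Scan r = 14..48 and keep those with exactly 3 one-bits:
r=14=1110 popcount=3 -> KEEP
r=15=1111 popcount=4 -> skip
r=16=10000 popcount=1 -> skip
r=17=10001 popcount=2 -> skip
r=18=10010 popcount=2 -> skip
r=19=10011 popcount=3 -> KEEP
r=20=10100 popcount=2 -> skip
r=21=10101 popcount=3 -> KEEP
r=22=10110 popcount=3 -> KEEP
r=23=10111 popcount=4 -> skip
r=24=11000 popcount=2 -> skip
r=25=11001 popcount=3 -> KEEP
r=26=11010 popcount=3 -> KEEP
r=27=11011 popcount=4 -> skip
r=28=11100 popcount=3 -> KEEP
r=29=11101 popcount=4 -> skip
r=30=11110 popcount=4 -> skip
r=31=11111 popcount=5 -> skip
r=32=100000 popcount=1 -> skip
r=33=100001 popcount=2 -> skip
r=34=100010 popcount=2 -> skip
r=35=100011 popcount=3 -> KEEP
r=36=100100 popcount=2 -> skip
r=37=100101 popcount=3 -> KEEP
r=38=100110 popcount=3 -> KEEP
r=39=100111 popcount=4 -> skip
r=40=101000 popcount=2 -> skip
r=41=101001 popcount=3 -> KEEP
r=42=101010 popcount=3 -> KEEP
r=43=101011 popcount=4 -> skip
r=44=101100 popcount=3 -> KEEP
r=45=101101 popcount=4 -> skip
r=46=101110 popcount=4 -> skip
r=47=101111 popcount=5 -> skip
r=48=110000 popcount=2 -> skip
Kept rows: 14 19 21 22 25 26 28 35 37 38 41 42 44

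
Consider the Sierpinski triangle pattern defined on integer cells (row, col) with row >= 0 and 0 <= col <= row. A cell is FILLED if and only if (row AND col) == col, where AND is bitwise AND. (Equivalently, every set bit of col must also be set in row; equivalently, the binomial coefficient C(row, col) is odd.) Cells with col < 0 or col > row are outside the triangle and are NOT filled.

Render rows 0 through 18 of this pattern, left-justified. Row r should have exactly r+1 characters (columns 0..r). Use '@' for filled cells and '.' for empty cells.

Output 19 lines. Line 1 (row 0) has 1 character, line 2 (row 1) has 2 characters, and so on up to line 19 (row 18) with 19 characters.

r0=0: @
r1=1: @@
r2=10: @.@
r3=11: @@@@
r4=100: @...@
r5=101: @@..@@
r6=110: @.@.@.@
r7=111: @@@@@@@@
r8=1000: @.......@
r9=1001: @@......@@
r10=1010: @.@.....@.@
r11=1011: @@@@....@@@@
r12=1100: @...@...@...@
r13=1101: @@..@@..@@..@@
r14=1110: @.@.@.@.@.@.@.@
r15=1111: @@@@@@@@@@@@@@@@
r16=10000: @...............@
r17=10001: @@..............@@
r18=10010: @.@.............@.@

Answer: @
@@
@.@
@@@@
@...@
@@..@@
@.@.@.@
@@@@@@@@
@.......@
@@......@@
@.@.....@.@
@@@@....@@@@
@...@...@...@
@@..@@..@@..@@
@.@.@.@.@.@.@.@
@@@@@@@@@@@@@@@@
@...............@
@@..............@@
@.@.............@.@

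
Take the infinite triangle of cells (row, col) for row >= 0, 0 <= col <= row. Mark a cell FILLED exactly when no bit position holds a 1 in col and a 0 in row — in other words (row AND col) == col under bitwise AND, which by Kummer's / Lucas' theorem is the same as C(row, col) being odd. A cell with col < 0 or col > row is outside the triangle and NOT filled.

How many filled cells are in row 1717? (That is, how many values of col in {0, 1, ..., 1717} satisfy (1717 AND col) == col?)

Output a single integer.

Answer: 128

Derivation:
1717 in binary = 11010110101
popcount(1717) = number of 1-bits in 11010110101 = 7
A col c satisfies (1717 AND c) == c iff every set bit of c is also set in 1717; each of the 7 set bits of 1717 can independently be on or off in c.
count = 2^7 = 128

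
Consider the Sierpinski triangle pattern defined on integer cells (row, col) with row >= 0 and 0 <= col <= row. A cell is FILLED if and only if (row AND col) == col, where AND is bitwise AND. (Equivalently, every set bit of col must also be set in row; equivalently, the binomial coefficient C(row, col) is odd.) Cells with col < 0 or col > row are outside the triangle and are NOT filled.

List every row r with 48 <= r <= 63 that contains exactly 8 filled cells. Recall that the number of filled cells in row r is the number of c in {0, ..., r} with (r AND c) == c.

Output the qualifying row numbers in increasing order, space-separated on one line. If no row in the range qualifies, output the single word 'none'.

Answer: 49 50 52 56

Derivation:
Row r has 2^popcount(r) filled cells, so we need popcount(r) = log2(8) = 3.
Scan r = 48..63 and keep those with exactly 3 one-bits:
r=48=110000 popcount=2 -> skip
r=49=110001 popcount=3 -> KEEP
r=50=110010 popcount=3 -> KEEP
r=51=110011 popcount=4 -> skip
r=52=110100 popcount=3 -> KEEP
r=53=110101 popcount=4 -> skip
r=54=110110 popcount=4 -> skip
r=55=110111 popcount=5 -> skip
r=56=111000 popcount=3 -> KEEP
r=57=111001 popcount=4 -> skip
r=58=111010 popcount=4 -> skip
r=59=111011 popcount=5 -> skip
r=60=111100 popcount=4 -> skip
r=61=111101 popcount=5 -> skip
r=62=111110 popcount=5 -> skip
r=63=111111 popcount=6 -> skip
Kept rows: 49 50 52 56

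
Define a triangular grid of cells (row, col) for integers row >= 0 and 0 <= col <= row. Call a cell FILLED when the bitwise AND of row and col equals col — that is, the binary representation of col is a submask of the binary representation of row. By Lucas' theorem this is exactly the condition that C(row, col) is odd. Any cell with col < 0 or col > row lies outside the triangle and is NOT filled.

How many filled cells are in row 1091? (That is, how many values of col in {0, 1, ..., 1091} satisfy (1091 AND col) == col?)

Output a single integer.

1091 in binary = 10001000011
popcount(1091) = number of 1-bits in 10001000011 = 4
A col c satisfies (1091 AND c) == c iff every set bit of c is also set in 1091; each of the 4 set bits of 1091 can independently be on or off in c.
count = 2^4 = 16

Answer: 16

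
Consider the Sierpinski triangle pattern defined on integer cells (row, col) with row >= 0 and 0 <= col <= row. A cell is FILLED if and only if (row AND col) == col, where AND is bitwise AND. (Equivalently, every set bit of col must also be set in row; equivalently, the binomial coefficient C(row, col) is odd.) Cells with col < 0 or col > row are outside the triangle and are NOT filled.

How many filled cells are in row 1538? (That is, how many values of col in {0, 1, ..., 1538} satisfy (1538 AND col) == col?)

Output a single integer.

1538 in binary = 11000000010
popcount(1538) = number of 1-bits in 11000000010 = 3
A col c satisfies (1538 AND c) == c iff every set bit of c is also set in 1538; each of the 3 set bits of 1538 can independently be on or off in c.
count = 2^3 = 8

Answer: 8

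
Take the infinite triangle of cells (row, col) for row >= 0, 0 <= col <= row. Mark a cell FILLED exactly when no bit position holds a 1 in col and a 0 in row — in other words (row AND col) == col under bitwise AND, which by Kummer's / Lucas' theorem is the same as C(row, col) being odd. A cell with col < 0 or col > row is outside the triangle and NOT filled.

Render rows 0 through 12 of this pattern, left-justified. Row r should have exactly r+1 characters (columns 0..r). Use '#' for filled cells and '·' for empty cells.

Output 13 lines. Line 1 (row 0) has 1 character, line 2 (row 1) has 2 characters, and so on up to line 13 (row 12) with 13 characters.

r0=0: #
r1=1: ##
r2=10: #·#
r3=11: ####
r4=100: #···#
r5=101: ##··##
r6=110: #·#·#·#
r7=111: ########
r8=1000: #·······#
r9=1001: ##······##
r10=1010: #·#·····#·#
r11=1011: ####····####
r12=1100: #···#···#···#

Answer: #
##
#·#
####
#···#
##··##
#·#·#·#
########
#·······#
##······##
#·#·····#·#
####····####
#···#···#···#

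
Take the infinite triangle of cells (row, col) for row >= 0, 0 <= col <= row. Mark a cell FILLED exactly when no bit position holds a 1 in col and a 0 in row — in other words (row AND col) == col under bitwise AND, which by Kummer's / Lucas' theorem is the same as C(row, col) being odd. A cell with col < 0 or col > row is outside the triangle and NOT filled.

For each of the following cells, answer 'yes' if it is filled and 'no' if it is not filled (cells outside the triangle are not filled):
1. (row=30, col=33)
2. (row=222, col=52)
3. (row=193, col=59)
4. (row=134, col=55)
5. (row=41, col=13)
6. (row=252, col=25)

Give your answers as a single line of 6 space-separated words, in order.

Answer: no no no no no no

Derivation:
(30,33): col outside [0, 30] -> not filled
(222,52): row=0b11011110, col=0b110100, row AND col = 0b10100 = 20; 20 != 52 -> empty
(193,59): row=0b11000001, col=0b111011, row AND col = 0b1 = 1; 1 != 59 -> empty
(134,55): row=0b10000110, col=0b110111, row AND col = 0b110 = 6; 6 != 55 -> empty
(41,13): row=0b101001, col=0b1101, row AND col = 0b1001 = 9; 9 != 13 -> empty
(252,25): row=0b11111100, col=0b11001, row AND col = 0b11000 = 24; 24 != 25 -> empty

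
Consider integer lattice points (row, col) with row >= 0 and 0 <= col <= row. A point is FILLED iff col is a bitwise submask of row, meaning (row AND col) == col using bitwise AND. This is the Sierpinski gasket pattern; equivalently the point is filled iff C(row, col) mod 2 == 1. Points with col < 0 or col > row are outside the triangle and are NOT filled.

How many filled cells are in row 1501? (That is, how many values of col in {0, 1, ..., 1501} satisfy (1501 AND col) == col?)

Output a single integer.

Answer: 256

Derivation:
1501 in binary = 10111011101
popcount(1501) = number of 1-bits in 10111011101 = 8
A col c satisfies (1501 AND c) == c iff every set bit of c is also set in 1501; each of the 8 set bits of 1501 can independently be on or off in c.
count = 2^8 = 256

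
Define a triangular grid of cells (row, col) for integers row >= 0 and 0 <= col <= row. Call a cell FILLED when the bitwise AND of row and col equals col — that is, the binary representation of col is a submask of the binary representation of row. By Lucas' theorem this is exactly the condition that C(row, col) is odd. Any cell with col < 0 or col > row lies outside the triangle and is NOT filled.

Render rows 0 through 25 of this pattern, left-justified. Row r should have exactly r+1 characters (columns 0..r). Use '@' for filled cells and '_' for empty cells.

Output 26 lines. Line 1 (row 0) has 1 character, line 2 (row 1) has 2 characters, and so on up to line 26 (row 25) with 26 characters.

Answer: @
@@
@_@
@@@@
@___@
@@__@@
@_@_@_@
@@@@@@@@
@_______@
@@______@@
@_@_____@_@
@@@@____@@@@
@___@___@___@
@@__@@__@@__@@
@_@_@_@_@_@_@_@
@@@@@@@@@@@@@@@@
@_______________@
@@______________@@
@_@_____________@_@
@@@@____________@@@@
@___@___________@___@
@@__@@__________@@__@@
@_@_@_@_________@_@_@_@
@@@@@@@@________@@@@@@@@
@_______@_______@_______@
@@______@@______@@______@@

Derivation:
r0=0: @
r1=1: @@
r2=10: @_@
r3=11: @@@@
r4=100: @___@
r5=101: @@__@@
r6=110: @_@_@_@
r7=111: @@@@@@@@
r8=1000: @_______@
r9=1001: @@______@@
r10=1010: @_@_____@_@
r11=1011: @@@@____@@@@
r12=1100: @___@___@___@
r13=1101: @@__@@__@@__@@
r14=1110: @_@_@_@_@_@_@_@
r15=1111: @@@@@@@@@@@@@@@@
r16=10000: @_______________@
r17=10001: @@______________@@
r18=10010: @_@_____________@_@
r19=10011: @@@@____________@@@@
r20=10100: @___@___________@___@
r21=10101: @@__@@__________@@__@@
r22=10110: @_@_@_@_________@_@_@_@
r23=10111: @@@@@@@@________@@@@@@@@
r24=11000: @_______@_______@_______@
r25=11001: @@______@@______@@______@@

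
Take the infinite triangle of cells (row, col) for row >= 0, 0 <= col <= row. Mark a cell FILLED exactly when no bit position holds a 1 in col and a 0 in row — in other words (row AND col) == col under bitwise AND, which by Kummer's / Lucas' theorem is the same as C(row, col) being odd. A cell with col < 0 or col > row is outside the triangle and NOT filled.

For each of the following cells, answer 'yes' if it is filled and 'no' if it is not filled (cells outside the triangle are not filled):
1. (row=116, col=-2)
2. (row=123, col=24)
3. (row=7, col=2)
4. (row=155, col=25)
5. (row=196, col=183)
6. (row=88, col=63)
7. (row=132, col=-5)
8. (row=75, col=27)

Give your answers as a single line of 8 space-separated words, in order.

(116,-2): col outside [0, 116] -> not filled
(123,24): row=0b1111011, col=0b11000, row AND col = 0b11000 = 24; 24 == 24 -> filled
(7,2): row=0b111, col=0b10, row AND col = 0b10 = 2; 2 == 2 -> filled
(155,25): row=0b10011011, col=0b11001, row AND col = 0b11001 = 25; 25 == 25 -> filled
(196,183): row=0b11000100, col=0b10110111, row AND col = 0b10000100 = 132; 132 != 183 -> empty
(88,63): row=0b1011000, col=0b111111, row AND col = 0b11000 = 24; 24 != 63 -> empty
(132,-5): col outside [0, 132] -> not filled
(75,27): row=0b1001011, col=0b11011, row AND col = 0b1011 = 11; 11 != 27 -> empty

Answer: no yes yes yes no no no no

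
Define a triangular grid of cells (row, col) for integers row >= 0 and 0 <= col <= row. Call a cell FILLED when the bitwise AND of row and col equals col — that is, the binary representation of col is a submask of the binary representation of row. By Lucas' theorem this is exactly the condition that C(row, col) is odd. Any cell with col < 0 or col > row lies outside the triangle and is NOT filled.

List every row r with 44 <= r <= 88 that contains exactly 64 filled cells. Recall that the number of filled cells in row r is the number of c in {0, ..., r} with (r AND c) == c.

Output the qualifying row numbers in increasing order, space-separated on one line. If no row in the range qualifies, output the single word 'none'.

Row r has 2^popcount(r) filled cells, so we need popcount(r) = log2(64) = 6.
Scan r = 44..88 and keep those with exactly 6 one-bits:
r=44=101100 popcount=3 -> skip
r=45=101101 popcount=4 -> skip
r=46=101110 popcount=4 -> skip
r=47=101111 popcount=5 -> skip
r=48=110000 popcount=2 -> skip
r=49=110001 popcount=3 -> skip
r=50=110010 popcount=3 -> skip
r=51=110011 popcount=4 -> skip
r=52=110100 popcount=3 -> skip
r=53=110101 popcount=4 -> skip
r=54=110110 popcount=4 -> skip
r=55=110111 popcount=5 -> skip
r=56=111000 popcount=3 -> skip
r=57=111001 popcount=4 -> skip
r=58=111010 popcount=4 -> skip
r=59=111011 popcount=5 -> skip
r=60=111100 popcount=4 -> skip
r=61=111101 popcount=5 -> skip
r=62=111110 popcount=5 -> skip
r=63=111111 popcount=6 -> KEEP
r=64=1000000 popcount=1 -> skip
r=65=1000001 popcount=2 -> skip
r=66=1000010 popcount=2 -> skip
r=67=1000011 popcount=3 -> skip
r=68=1000100 popcount=2 -> skip
r=69=1000101 popcount=3 -> skip
r=70=1000110 popcount=3 -> skip
r=71=1000111 popcount=4 -> skip
r=72=1001000 popcount=2 -> skip
r=73=1001001 popcount=3 -> skip
r=74=1001010 popcount=3 -> skip
r=75=1001011 popcount=4 -> skip
r=76=1001100 popcount=3 -> skip
r=77=1001101 popcount=4 -> skip
r=78=1001110 popcount=4 -> skip
r=79=1001111 popcount=5 -> skip
r=80=1010000 popcount=2 -> skip
r=81=1010001 popcount=3 -> skip
r=82=1010010 popcount=3 -> skip
r=83=1010011 popcount=4 -> skip
r=84=1010100 popcount=3 -> skip
r=85=1010101 popcount=4 -> skip
r=86=1010110 popcount=4 -> skip
r=87=1010111 popcount=5 -> skip
r=88=1011000 popcount=3 -> skip
Kept rows: 63

Answer: 63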